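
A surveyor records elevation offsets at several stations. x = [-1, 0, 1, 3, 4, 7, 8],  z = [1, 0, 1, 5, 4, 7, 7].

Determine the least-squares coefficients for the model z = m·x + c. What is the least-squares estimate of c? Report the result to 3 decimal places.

c = 1.024

The normal system MᵀM·[m, c]ᵀ = Mᵀz is [[140, 22]; [22, 7]]·[m, c]ᵀ = [136, 25]ᵀ.
Eliminating c: 7·(row 1) − 22·(row 2) gives 496·m = 7·136 − 22·25 = 402, so m = 201/248.
Then c = (25 − 22·(201/248))/7 = 127/124.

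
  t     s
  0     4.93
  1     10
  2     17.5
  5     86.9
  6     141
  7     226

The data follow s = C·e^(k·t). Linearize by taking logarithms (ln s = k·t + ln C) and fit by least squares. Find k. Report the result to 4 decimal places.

Taking logs, ln s = k·t + ln C, so regress ln s on t.
Σt = 21.0000, Σ(t)² = 115.0000, Σln s = 21.5942, Σt·ln s = 97.9871.
Equations: 115.0000·k + 21.0000·ln C = 97.9871;  21.0000·k + 6·ln C = 21.5942.
Solving (det = 249.0000): k = 0.53994, ln C = 1.70924.

k = 0.5399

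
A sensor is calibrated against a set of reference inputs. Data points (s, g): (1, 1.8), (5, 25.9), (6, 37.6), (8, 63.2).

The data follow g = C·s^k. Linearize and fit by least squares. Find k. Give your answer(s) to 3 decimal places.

k = 1.699

Linearized form: ln g = k·ln s + ln C. From the 4 transformed points,
Sums: Σln s = 5.4806, Σ(ln s)² = 10.1248, Σln g = 11.6153, Σln s·ln g = 20.3582.
Normal system: [[10.1248, 5.4806]; [5.4806, 4]]·[k, ln C]ᵀ = [20.3582, 11.6153]ᵀ.
Slope k = (n·Σln s·ln g − Σln s·Σln g)/(n·Σ(ln s)² − (Σln s)²) = (4·20.3582 − 5.4806·11.6153)/10.4617 = 1.69891; ln C = (Σln g − k·Σln s)/n = 0.57606.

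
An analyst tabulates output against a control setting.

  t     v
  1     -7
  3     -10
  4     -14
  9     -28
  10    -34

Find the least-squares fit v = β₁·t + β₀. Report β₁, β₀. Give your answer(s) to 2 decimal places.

β₁ = -2.99, β₀ = -2.47

With design matrix X, XᵀX = [[207, 27]; [27, 5]] and Xᵀv = [-685, -93]ᵀ.
Δ = 207·5 − 27² = 306.
β₁ = ((-685)·5 − 27·(-93))/306 = -457/153; β₀ = (207·(-93) − 27·(-685))/306 = -42/17.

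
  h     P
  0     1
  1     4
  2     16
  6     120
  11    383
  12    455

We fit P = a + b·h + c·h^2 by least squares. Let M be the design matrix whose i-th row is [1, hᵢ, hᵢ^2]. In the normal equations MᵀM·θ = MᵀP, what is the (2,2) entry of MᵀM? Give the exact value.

Row 2 ↔ basis h, column 2 ↔ basis h, so (MᵀM)_{2,2} = Σᵢ (h)·(h) = (0)·(0) + (1)·(1) + (2)·(2) + (6)·(6) + (11)·(11) + (12)·(12) = 306.

306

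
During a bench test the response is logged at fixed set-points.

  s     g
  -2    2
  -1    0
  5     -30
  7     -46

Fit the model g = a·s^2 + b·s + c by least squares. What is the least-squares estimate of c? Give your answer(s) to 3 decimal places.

The normal system MᵀM·[a, b, c]ᵀ = Mᵀg is [[3043, 459, 79]; [459, 79, 9]; [79, 9, 4]]·[a, b, c]ᵀ = [-2996, -476, -74]ᵀ.
Solving the 3×3 system (Gaussian elimination) gives a = -69/178, b = -3037/890, c = -1409/445.

c = -3.166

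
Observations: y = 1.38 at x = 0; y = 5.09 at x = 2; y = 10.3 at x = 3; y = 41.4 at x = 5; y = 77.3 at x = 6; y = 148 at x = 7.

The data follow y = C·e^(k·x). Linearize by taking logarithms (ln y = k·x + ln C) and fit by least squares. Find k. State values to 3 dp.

Linearized form: ln y = k·x + ln C. From the 6 transformed points,
XᵀX = [[123.0000, 23.0000]; [23.0000, 6]], rhs = [89.9340, 17.3497]ᵀ  (here Σx = 23.0000, Σ(x)² = 123.0000, Σln y = 17.3497, Σx·ln y = 89.9340).
Δ = 123.0000·6 − (23.0000)² = 209.0000; k = (89.9340·6 − 23.0000·17.3497)/209.0000 = 0.67254, ln C = (123.0000·17.3497 − 23.0000·89.9340)/209.0000 = 0.31354.

k = 0.673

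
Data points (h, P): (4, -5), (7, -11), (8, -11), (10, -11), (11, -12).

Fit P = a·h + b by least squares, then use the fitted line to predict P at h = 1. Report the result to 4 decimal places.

Forming XᵀX = [[350, 40]; [40, 5]] and XᵀP = [-427, -50]ᵀ gives XᵀX·[a, b]ᵀ = XᵀP.
det = 350·5 − 40² = 150.
a = ((-427)·5 − 40·(-50))/150 = -9/10; b = (350·(-50) − 40·(-427))/150 = -14/5.
At h = 1: P̂ = (-9/10)·(1) + (-14/5)·(1) = -37/10.

P̂ = -3.7000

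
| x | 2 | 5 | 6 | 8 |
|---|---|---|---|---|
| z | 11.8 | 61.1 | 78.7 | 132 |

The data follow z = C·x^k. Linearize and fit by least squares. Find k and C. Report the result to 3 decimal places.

With ln zᵢ as the transformed response and ln xᵢ as the regressor:
Sums: Σln x = 6.1738, Σ(ln x)² = 10.6052, Σln z = 15.8291, Σln x·ln z = 26.3053.
Normal system: [[10.6052, 6.1738]; [6.1738, 4]]·[k, ln C]ᵀ = [26.3053, 15.8291]ᵀ.
Solving (det = 4.3053): k = 1.74110, ln C = 1.26997, so C = exp(1.26997) = 3.56074.

k = 1.741, C = 3.561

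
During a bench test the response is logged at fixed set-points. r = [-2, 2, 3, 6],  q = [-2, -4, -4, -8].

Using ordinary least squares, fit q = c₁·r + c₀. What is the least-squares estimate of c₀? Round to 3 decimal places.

The normal system AᵀA·[c₁, c₀]ᵀ = Aᵀq is [[53, 9]; [9, 4]]·[c₁, c₀]ᵀ = [-64, -18]ᵀ.
det = 53·4 − 9² = 131.
c₁ = ((-64)·4 − 9·(-18))/131 = -94/131; c₀ = (53·(-18) − 9·(-64))/131 = -378/131.

c₀ = -2.885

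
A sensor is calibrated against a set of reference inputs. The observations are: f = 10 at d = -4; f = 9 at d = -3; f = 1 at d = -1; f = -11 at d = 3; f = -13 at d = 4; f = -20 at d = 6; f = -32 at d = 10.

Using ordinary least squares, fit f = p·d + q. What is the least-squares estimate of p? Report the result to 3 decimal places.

Sums needed: Σd·d = 187, Σd = 15, Σ1 = 7.
Right-hand side: Σd·f = -593, Σf = -56.
So MᵀM·[p, q]ᵀ = Mᵀf: [[187, 15]; [15, 7]]·[p, q]ᵀ = [-593, -56]ᵀ.
Eliminating q: 7·(row 1) − 15·(row 2) gives 1084·p = 7·(-593) − 15·(-56) = -3311, so p = -3311/1084.
Then q = ((-56) − 15·(-3311/1084))/7 = -1577/1084.

p = -3.054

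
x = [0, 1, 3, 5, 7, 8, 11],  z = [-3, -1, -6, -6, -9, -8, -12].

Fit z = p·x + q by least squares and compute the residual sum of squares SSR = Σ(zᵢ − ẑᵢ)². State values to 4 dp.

From the data, Σx·x = 269, Σx = 35, Σ1 = 7.
For Mᵀz: Σx·z = -308, Σz = -45.
So MᵀM·[p, q]ᵀ = Mᵀz: [[269, 35]; [35, 7]]·[p, q]ᵀ = [-308, -45]ᵀ.
Eliminating q: 7·(row 1) − 35·(row 2) gives 658·p = 7·(-308) − 35·(-45) = -581, so p = -83/94.
Then q = ((-45) − 35·(-83/94))/7 = -1325/658.
Residuals: -649/658, 624/329, -440/329, 3/7, -265/329, 709/658, -90/329; SSR = 5545/658.

SSR = 8.4271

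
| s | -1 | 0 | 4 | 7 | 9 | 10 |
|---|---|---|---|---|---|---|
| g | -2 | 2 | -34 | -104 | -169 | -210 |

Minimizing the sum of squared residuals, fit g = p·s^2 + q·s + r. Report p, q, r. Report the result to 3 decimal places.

p = -2.065, q = -0.384, r = 0.683

XᵀX·[p, q, r]ᵀ = Xᵀg reads: 19219·p + 2135·q + 247·r = -40331;  2135·p + 247·q + 29·r = -4483;  247·p + 29·q + 6·r = -517.
(Σs^2·s^2 = 19219, Σs^2·s = 2135, Σs^2 = 247, Σs·s = 247, Σs = 29, Σ1 = 6, Σs^2·g = -40331, Σs·g = -4483, Σg = -517.)
Inverting the 3×3 Gram matrix, [p, q, r]ᵀ = [-20939/10142, -3897/10142, 3461/5071]ᵀ.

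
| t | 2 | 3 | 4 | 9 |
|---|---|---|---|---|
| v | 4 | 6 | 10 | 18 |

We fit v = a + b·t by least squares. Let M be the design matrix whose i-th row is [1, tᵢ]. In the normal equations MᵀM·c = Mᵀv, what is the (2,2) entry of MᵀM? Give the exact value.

Row 2 ↔ basis t, column 2 ↔ basis t, so (MᵀM)_{2,2} = Σᵢ (t)·(t) = (2)·(2) + (3)·(3) + (4)·(4) + (9)·(9) = 110.

110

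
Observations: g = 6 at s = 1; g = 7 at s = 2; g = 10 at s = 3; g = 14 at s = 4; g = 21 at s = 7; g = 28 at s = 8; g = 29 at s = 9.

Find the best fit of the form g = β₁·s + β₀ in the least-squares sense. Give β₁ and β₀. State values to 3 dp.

β₁ = 3.049, β₀ = 1.621

Forming XᵀX = [[224, 34]; [34, 7]] and Xᵀg = [738, 115]ᵀ gives XᵀX·[β₁, β₀]ᵀ = Xᵀg.
det = 224·7 − 34² = 412.
β₁ = (738·7 − 34·115)/412 = 314/103; β₀ = (224·115 − 34·738)/412 = 167/103.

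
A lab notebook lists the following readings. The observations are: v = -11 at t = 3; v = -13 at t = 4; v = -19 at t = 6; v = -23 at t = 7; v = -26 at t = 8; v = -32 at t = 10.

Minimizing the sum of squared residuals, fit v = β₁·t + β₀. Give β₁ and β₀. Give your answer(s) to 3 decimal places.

β₁ = -3.080, β₀ = -1.160

From the data, Σt·t = 274, Σt = 38, Σ1 = 6.
And Σt·v = -888, Σv = -124.
AᵀA·[β₁, β₀]ᵀ = Aᵀv becomes [[274, 38]; [38, 6]]·[β₁, β₀]ᵀ = [-888, -124]ᵀ.
det = 274·6 − 38² = 200.
β₁ = ((-888)·6 − 38·(-124))/200 = -77/25; β₀ = (274·(-124) − 38·(-888))/200 = -29/25.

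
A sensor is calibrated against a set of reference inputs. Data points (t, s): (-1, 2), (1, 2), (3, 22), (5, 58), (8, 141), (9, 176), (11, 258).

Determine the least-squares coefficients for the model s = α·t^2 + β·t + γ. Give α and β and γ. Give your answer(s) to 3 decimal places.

α = 2.008, β = 1.416, γ = 0.218

Forming XᵀX = [[26006, 2724, 302]; [2724, 302, 36]; [302, 36, 7]] and Xᵀs = [56150, 5906, 659]ᵀ gives XᵀX·[α, β, γ]ᵀ = Xᵀs.
Row-reducing yields α = 511466/254681, β = 360629/254681, γ = 7947/36383.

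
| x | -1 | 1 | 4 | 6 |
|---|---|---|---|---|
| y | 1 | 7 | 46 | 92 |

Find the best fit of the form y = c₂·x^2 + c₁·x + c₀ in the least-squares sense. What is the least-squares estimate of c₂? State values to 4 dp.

c₂ = 2.0000

Compute the Gram sums: Σx^2·x^2 = 1554, Σx^2·x = 280, Σx^2 = 54, Σx·x = 54, Σx = 10, Σ1 = 4.
For Mᵀy: Σx^2·y = 4056, Σx·y = 742, Σy = 146.
Normal equations: [[1554, 280, 54]; [280, 54, 10]; [54, 10, 4]]·[c₂, c₁, c₀]ᵀ = [4056, 742, 146]ᵀ.
Solving the 3×3 system (Gaussian elimination) gives c₂ = 2, c₁ = 3, c₀ = 2.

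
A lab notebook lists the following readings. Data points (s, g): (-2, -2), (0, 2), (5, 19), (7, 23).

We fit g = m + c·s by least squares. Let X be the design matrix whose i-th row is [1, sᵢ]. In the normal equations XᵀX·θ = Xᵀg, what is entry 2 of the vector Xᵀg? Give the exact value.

Entry 2 ↔ basis s, so (Xᵀg)_{2} = Σᵢ (s)·gᵢ = (-2)·(-2) + (0)·(2) + (5)·(19) + (7)·(23) = 260.

260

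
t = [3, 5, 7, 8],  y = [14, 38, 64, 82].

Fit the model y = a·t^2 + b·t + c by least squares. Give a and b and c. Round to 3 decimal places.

a = 0.656, b = 6.198, c = -10.241

Setting ∂/∂a … = 0 gives: 7203·a + 1007·b + 147·c = 9460;  1007·a + 147·b + 23·c = 1336;  147·a + 23·b + 4·c = 198.
Inverting the 3×3 Gram matrix, [a, b, c]ᵀ = [261/398, 2467/398, -2038/199]ᵀ.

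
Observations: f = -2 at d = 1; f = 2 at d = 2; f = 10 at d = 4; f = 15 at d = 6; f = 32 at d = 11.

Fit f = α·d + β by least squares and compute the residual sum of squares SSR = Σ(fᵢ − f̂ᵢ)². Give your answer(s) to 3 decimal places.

SSR = 2.293

From the data, Σd·d = 178, Σd = 24, Σ1 = 5.
Moment sums: Σd·f = 484, Σf = 57.
AᵀA·[α, β]ᵀ = Aᵀf becomes [[178, 24]; [24, 5]]·[α, β]ᵀ = [484, 57]ᵀ.
Eliminating β: 5·(row 1) − 24·(row 2) gives 314·α = 5·484 − 24·57 = 1052, so α = 526/157.
Then β = (57 − 24·(526/157))/5 = -735/157.
Residuals: -105/157, -3/157, 201/157, -66/157, -27/157; SSR = 360/157.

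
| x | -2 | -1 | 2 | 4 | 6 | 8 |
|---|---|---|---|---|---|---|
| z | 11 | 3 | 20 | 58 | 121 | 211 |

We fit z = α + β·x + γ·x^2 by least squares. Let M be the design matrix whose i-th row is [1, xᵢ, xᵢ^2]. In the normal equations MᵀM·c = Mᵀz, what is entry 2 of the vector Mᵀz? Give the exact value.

Entry 2 ↔ basis x, so (Mᵀz)_{2} = Σᵢ (x)·zᵢ = (-2)·(11) + (-1)·(3) + (2)·(20) + (4)·(58) + (6)·(121) + (8)·(211) = 2661.

2661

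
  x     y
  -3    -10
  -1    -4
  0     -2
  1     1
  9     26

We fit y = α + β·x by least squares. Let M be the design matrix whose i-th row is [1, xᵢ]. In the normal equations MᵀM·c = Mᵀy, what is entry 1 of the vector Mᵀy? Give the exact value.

11

Entry 1 ↔ basis 1, so (Mᵀy)_{1} = Σᵢ yᵢ = (1)·(-10) + (1)·(-4) + (1)·(-2) + (1)·(1) + (1)·(26) = 11.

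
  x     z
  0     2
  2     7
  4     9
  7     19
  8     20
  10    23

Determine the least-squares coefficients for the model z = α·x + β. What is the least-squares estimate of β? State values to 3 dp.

β = 2.007

Entries of AᵀA: Σx·x = 233, Σx = 31, Σ1 = 6.
And Σx·z = 573, Σz = 80.
Normal equations: [[233, 31]; [31, 6]]·[α, β]ᵀ = [573, 80]ᵀ.
Eliminating β: 6·(row 1) − 31·(row 2) gives 437·α = 6·573 − 31·80 = 958, so α = 958/437.
Then β = (80 − 31·(958/437))/6 = 877/437.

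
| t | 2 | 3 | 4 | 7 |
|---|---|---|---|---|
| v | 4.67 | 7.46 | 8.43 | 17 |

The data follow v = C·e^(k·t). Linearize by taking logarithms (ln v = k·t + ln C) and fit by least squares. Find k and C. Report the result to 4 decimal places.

Let Y = ln v. Fitting Y = k·t + ln C by least squares:
AᵀA = [[78.0000, 16.0000]; [16.0000, 4]], rhs = [37.4707, 8.5157]ᵀ  (here Σt = 16.0000, Σ(t)² = 78.0000, Σln v = 8.5157, Σt·ln v = 37.4707).
Solving (det = 56.0000): k = 0.24341, ln C = 1.15528, so C = exp(1.15528) = 3.17492.

k = 0.2434, C = 3.1749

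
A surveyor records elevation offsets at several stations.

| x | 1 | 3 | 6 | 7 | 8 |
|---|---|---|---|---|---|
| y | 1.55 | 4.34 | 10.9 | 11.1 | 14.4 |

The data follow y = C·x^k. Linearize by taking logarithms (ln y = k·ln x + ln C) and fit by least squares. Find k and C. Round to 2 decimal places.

k = 1.07, C = 1.49

With ln yᵢ as the transformed response and ln xᵢ as the regressor:
AᵀA = [[12.5280, 6.9157]; [6.9157, 5]], rhs = [16.1228, 9.3691]ᵀ  (here Σln x = 6.9157, Σ(ln x)² = 12.5280, Σln y = 9.3691, Σln x·ln y = 16.1228).
Solving (det = 14.8127): k = 1.06799, ln C = 0.39662, so C = exp(0.39662) = 1.48679.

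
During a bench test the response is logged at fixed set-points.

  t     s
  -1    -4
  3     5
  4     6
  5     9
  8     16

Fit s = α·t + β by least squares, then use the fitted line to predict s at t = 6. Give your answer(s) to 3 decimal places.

The normal system XᵀX·[α, β]ᵀ = Xᵀs is [[115, 19]; [19, 5]]·[α, β]ᵀ = [216, 32]ᵀ.
Eliminating β: 5·(row 1) − 19·(row 2) gives 214·α = 5·216 − 19·32 = 472, so α = 236/107.
Then β = (32 − 19·(236/107))/5 = -212/107.
At t = 6: ŝ = (236/107)·(6) + (-212/107)·(1) = 1204/107.

ŝ = 11.252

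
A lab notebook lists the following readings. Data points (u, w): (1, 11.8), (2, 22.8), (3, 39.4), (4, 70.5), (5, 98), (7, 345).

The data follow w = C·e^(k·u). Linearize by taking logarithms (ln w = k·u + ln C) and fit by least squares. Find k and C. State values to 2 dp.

k = 0.55, C = 7.28

With ln wᵢ as the transformed response and uᵢ as the regressor:
Σu = 22.0000, Σ(u)² = 104.0000, Σln w = 23.9528, Σu·ln w = 100.5950.
Equations: 104.0000·k + 22.0000·ln C = 100.5950;  22.0000·k + 6·ln C = 23.9528.
Solving (det = 140.0000): k = 0.54721, ln C = 1.98568, so C = exp(1.98568) = 7.28402.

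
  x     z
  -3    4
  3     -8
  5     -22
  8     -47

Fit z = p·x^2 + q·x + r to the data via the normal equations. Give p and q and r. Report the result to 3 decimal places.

p = -0.507, q = -2.134, r = 2.241

Entries of AᵀA: Σx^2·x^2 = 4883, Σx^2·x = 637, Σx^2 = 107, Σx·x = 107, Σx = 13, Σ1 = 4.
For Aᵀz: Σx^2·z = -3594, Σx·z = -522, Σz = -73.
Row-reducing yields p = -7969/15726, q = -33559/15726, r = 5873/2621.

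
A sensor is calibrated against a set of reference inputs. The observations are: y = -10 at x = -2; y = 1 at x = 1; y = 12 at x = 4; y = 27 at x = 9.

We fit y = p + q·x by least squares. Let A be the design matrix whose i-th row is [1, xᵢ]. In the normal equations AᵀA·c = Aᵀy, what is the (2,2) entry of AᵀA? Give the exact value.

102

Row 2 ↔ basis x, column 2 ↔ basis x, so (AᵀA)_{2,2} = Σᵢ (x)·(x) = (-2)·(-2) + (1)·(1) + (4)·(4) + (9)·(9) = 102.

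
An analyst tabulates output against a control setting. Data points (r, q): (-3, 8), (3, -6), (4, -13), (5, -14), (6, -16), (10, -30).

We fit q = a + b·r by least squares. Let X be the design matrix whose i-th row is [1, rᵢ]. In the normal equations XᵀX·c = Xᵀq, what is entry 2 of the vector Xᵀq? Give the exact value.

-560

Entry 2 ↔ basis r, so (Xᵀq)_{2} = Σᵢ (r)·qᵢ = (-3)·(8) + (3)·(-6) + (4)·(-13) + (5)·(-14) + (6)·(-16) + (10)·(-30) = -560.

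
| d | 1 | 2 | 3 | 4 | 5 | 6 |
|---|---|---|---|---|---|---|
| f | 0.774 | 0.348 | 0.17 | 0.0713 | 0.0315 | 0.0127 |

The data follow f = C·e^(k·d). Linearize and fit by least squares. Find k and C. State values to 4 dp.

Linearized form: ln f = k·d + ln C. From the 6 transformed points,
Σd = 21.0000, Σ(d)² = 91.0000, Σln f = -13.5485, Σd·ln f = -61.7324.
Equations: 91.0000·k + 21.0000·ln C = -61.7324;  21.0000·k + 6·ln C = -13.5485.
Slope k = (n·Σd·ln f − Σd·Σln f)/(n·Σ(d)² − (Σd)²) = (6·-61.7324 − 21.0000·-13.5485)/105.0000 = -0.81787; ln C = (Σln f − k·Σd)/n = 0.60446, so C = exp(0.60446) = 1.83027.

k = -0.8179, C = 1.8303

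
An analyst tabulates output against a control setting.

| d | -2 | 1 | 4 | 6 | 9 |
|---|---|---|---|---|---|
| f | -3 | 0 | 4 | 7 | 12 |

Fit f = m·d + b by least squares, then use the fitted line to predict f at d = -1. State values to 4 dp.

f̂ = -2.2842

Compute the Gram sums: Σd·d = 138, Σd = 18, Σ1 = 5.
Moment sums: Σd·f = 172, Σf = 20.
AᵀA·[m, b]ᵀ = Aᵀf becomes [[138, 18]; [18, 5]]·[m, b]ᵀ = [172, 20]ᵀ.
Δ = 138·5 − 18² = 366.
m = (172·5 − 18·20)/366 = 250/183; b = (138·20 − 18·172)/366 = -56/61.
At d = -1: f̂ = (250/183)·(-1) + (-56/61)·(1) = -418/183.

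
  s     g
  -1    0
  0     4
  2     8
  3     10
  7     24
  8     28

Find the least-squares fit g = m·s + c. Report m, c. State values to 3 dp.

Setting ∂/∂m … = 0 gives: 127·m + 19·c = 438;  19·m + 6·c = 74.
Eliminating c: 6·(row 1) − 19·(row 2) gives 401·m = 6·438 − 19·74 = 1222, so m = 1222/401.
Then c = (74 − 19·(1222/401))/6 = 1076/401.

m = 3.047, c = 2.683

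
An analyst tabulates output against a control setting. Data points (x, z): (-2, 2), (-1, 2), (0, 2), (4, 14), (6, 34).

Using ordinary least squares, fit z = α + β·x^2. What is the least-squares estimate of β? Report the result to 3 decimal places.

Compute the Gram sums: Σ1 = 5, Σx^2 = 57, Σx^2·x^2 = 1569.
And Σz = 54, Σx^2·z = 1458.
So AᵀA·[α, β]ᵀ = Aᵀz: [[5, 57]; [57, 1569]]·[α, β]ᵀ = [54, 1458]ᵀ.
Δ = 5·1569 − 57² = 4596.
α = (54·1569 − 57·1458)/4596 = 135/383; β = (5·1458 − 57·54)/4596 = 351/383.

β = 0.916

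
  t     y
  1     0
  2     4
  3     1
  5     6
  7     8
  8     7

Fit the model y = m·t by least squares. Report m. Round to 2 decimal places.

With design matrix X, XᵀX = [[152]] and Xᵀy = [153]ᵀ.
Hence m = 153 / 152 ≈ 1.00658.

m = 1.01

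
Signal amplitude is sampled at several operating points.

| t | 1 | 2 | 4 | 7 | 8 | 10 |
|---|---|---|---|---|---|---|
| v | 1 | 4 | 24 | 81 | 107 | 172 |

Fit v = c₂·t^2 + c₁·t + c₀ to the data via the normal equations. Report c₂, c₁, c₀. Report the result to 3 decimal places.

Entries of AᵀA: Σt^2·t^2 = 16770, Σt^2·t = 1928, Σt^2 = 234, Σt·t = 234, Σt = 32, Σ1 = 6.
Right-hand side: Σt^2·v = 28418, Σt·v = 3248, Σv = 389.
Solving the 3×3 system (Gaussian elimination) gives c₂ = 4111/2172, c₁ = -325/181, c₀ = 1289/2172.

c₂ = 1.893, c₁ = -1.796, c₀ = 0.593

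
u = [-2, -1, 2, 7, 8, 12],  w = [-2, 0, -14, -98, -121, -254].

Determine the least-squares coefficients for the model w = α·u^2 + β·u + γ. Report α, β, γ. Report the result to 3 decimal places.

α = -1.491, β = -3.102, γ = -1.950

Normal-equation sums: Σu^2·u^2 = 27266, Σu^2·u = 2582, Σu^2 = 266, Σu·u = 266, Σu = 26, Σ1 = 6.
And Σu^2·w = -49186, Σu·w = -4726, Σw = -489.
So MᵀM·[α, β, γ]ᵀ = Mᵀw: [[27266, 2582, 266]; [2582, 266, 26]; [266, 26, 6]]·[α, β, γ]ᵀ = [-49186, -4726, -489]ᵀ.
Solving the 3×3 system (Gaussian elimination) gives α = -122867/82396, β = -255577/82396, γ = -80335/41198.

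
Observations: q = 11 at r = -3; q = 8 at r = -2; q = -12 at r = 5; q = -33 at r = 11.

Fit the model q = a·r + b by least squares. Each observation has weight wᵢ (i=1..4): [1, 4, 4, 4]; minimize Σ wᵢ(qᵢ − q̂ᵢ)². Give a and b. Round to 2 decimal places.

a = -3.13, b = 2.23

The normal system XᵀWX·[a, b]ᵀ = XᵀWq is [[609, 53]; [53, 13]]·[a, b]ᵀ = [-1789, -137]ᵀ.
det = 609·13 − 53² = 5108.
a = ((-1789)·13 − 53·(-137))/5108 = -3999/1277; b = (609·(-137) − 53·(-1789))/5108 = 2846/1277.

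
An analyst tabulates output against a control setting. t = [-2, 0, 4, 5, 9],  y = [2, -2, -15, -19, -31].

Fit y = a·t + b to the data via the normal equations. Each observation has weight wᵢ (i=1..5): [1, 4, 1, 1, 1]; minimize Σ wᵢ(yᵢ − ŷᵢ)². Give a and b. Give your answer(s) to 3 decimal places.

Normal-equation sums: Σwᵢ·t·t = 126, Σwᵢ·t = 16, Σwᵢ·1 = 8.
For XᵀWy: Σwᵢ·t·y = -438, Σwᵢ·y = -71.
XᵀWX·[a, b]ᵀ = XᵀWy becomes [[126, 16]; [16, 8]]·[a, b]ᵀ = [-438, -71]ᵀ.
Eliminating b: 8·(row 1) − 16·(row 2) gives 752·a = 8·(-438) − 16·(-71) = -2368, so a = -148/47.
Then b = ((-71) − 16·(-148/47))/8 = -969/376.

a = -3.149, b = -2.577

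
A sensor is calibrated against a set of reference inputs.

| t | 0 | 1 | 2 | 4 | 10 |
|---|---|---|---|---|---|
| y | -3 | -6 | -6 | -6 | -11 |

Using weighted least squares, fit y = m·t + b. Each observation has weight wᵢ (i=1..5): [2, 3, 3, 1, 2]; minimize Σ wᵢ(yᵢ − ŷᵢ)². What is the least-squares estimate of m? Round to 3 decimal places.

Forming AᵀWA = [[231, 33]; [33, 11]] and AᵀWy = [-298, -70]ᵀ gives AᵀWA·[m, b]ᵀ = AᵀWy.
Eliminating b: 11·(row 1) − 33·(row 2) gives 1452·m = 11·(-298) − 33·(-70) = -968, so m = -2/3.
Then b = ((-70) − 33·(-2/3))/11 = -48/11.

m = -0.667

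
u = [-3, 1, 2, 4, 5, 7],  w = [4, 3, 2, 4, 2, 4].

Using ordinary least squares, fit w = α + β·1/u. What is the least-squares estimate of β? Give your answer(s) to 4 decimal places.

β = -0.9646

Forming AᵀA = [[6, 739/420]; [739/420, 261781/176400]] and Aᵀw = [19, 487/105]ᵀ gives AᵀA·[α, β]ᵀ = Aᵀw.
Determinant 6·(261781/176400) − (739/420)² = 204913/35280.
α = (19·(261781/176400) − (739/420)·(487/105))/(204913/35280) = 3534267/1024565; β = (6·(487/105) − (739/420)·19)/(204913/35280) = -197652/204913.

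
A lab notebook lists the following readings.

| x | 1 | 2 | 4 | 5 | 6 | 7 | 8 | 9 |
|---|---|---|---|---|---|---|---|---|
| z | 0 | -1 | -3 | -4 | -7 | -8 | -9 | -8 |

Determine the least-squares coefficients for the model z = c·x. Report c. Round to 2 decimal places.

c = -1.00

From the data, Σx·x = 276.
Moment sums: Σx·z = -276.
Hence c = -276 / 276 ≈ -1.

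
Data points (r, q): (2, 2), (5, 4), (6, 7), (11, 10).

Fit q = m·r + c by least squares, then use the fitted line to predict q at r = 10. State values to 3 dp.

q̂ = 9.369

XᵀX·[m, c]ᵀ = Xᵀq reads: 186·m + 24·c = 176;  24·m + 4·c = 23.
(Σr·r = 186, Σr = 24, Σ1 = 4, Σr·q = 176, Σq = 23.)
det = 186·4 − 24² = 168.
m = (176·4 − 24·23)/168 = 19/21; c = (186·23 − 24·176)/168 = 9/28.
At r = 10: q̂ = (19/21)·(10) + (9/28)·(1) = 787/84.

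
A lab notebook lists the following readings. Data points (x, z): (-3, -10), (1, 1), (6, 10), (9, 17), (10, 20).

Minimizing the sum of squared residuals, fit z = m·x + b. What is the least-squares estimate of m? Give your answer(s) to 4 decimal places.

m = 2.2211

The normal system MᵀM·[m, b]ᵀ = Mᵀz is [[227, 23]; [23, 5]]·[m, b]ᵀ = [444, 38]ᵀ.
det = 227·5 − 23² = 606.
m = (444·5 − 23·38)/606 = 673/303; b = (227·38 − 23·444)/606 = -793/303.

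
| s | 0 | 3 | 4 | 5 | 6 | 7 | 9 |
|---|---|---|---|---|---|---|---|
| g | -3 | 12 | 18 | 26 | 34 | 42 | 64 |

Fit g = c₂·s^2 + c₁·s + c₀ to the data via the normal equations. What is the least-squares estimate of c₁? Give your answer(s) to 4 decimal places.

Sums needed: Σs^2·s^2 = 11220, Σs^2·s = 1504, Σs^2 = 216, Σs·s = 216, Σs = 34, Σ1 = 7.
For Xᵀg: Σs^2·g = 9512, Σs·g = 1312, Σg = 193.
Normal equations: [[11220, 1504, 216]; [1504, 216, 34]; [216, 34, 7]]·[c₂, c₁, c₀]ᵀ = [9512, 1312, 193]ᵀ.
Inverting the 3×3 Gram matrix, [c₂, c₁, c₀]ᵀ = [4594/10829, 77339/21658, -4430/1547]ᵀ.

c₁ = 3.5709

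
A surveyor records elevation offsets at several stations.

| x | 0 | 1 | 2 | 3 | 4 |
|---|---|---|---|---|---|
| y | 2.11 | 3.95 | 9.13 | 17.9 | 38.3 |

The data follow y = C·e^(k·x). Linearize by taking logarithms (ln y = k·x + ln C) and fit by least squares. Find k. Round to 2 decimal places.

With ln yᵢ as the transformed response and xᵢ as the regressor:
XᵀX = [[30.0000, 10.0000]; [10.0000, 5]], rhs = [29.0330, 10.8622]ᵀ  (here Σx = 10.0000, Σ(x)² = 30.0000, Σln y = 10.8622, Σx·ln y = 29.0330).
Solving (det = 50.0000): k = 0.73086, ln C = 0.71072.

k = 0.73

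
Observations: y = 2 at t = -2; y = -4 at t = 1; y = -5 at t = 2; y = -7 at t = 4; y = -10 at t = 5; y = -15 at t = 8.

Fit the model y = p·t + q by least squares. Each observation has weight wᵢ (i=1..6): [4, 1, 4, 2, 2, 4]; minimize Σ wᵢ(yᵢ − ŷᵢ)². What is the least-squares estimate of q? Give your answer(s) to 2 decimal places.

Entries of XᵀWX: Σwᵢ·t·t = 371, Σwᵢ·t = 51, Σwᵢ·1 = 17.
For XᵀWy: Σwᵢ·t·y = -696, Σwᵢ·y = -110.
Δ = 371·17 − 51² = 3706.
p = ((-696)·17 − 51·(-110))/3706 = -183/109; q = (371·(-110) − 51·(-696))/3706 = -2657/1853.

q = -1.43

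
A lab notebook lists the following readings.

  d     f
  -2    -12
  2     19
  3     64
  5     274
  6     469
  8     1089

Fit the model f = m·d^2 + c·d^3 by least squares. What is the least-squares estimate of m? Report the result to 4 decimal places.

m = 0.9804

The normal system MᵀM·[m, c]ᵀ = Mᵀf is [[6130, 43912]; [43912, 325282]]·[m, c]ᵀ = [94034, 695098]ᵀ.
Eliminating c: 325282·(row 1) − 43912·(row 2) gives 65714916·m = 325282·94034 − 43912·695098 = 64424212, so m = 16106053/16428729.
Then c = (695098 − 43912·(16106053/16428729))/325282 = 32932433/16428729.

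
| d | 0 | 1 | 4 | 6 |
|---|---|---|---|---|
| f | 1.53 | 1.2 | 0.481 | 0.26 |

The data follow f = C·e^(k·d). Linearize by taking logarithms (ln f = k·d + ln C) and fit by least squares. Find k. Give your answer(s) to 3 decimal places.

k = -0.298

With ln fᵢ as the transformed response and dᵢ as the regressor:
Σd = 11.0000, Σ(d)² = 53.0000, Σln f = -1.4714, Σd·ln f = -10.8277.
Equations: 53.0000·k + 11.0000·ln C = -10.8277;  11.0000·k + 4·ln C = -1.4714.
Slope k = (n·Σd·ln f − Σd·Σln f)/(n·Σ(d)² − (Σd)²) = (4·-10.8277 − 11.0000·-1.4714)/91.0000 = -0.29808; ln C = (Σln f − k·Σd)/n = 0.45189.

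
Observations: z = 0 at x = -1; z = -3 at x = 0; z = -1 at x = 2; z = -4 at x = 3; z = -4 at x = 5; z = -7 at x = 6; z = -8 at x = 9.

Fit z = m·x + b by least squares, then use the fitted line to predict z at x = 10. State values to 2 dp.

Forming MᵀM = [[156, 24]; [24, 7]] and Mᵀz = [-148, -27]ᵀ gives MᵀM·[m, b]ᵀ = Mᵀz.
Eliminating b: 7·(row 1) − 24·(row 2) gives 516·m = 7·(-148) − 24·(-27) = -388, so m = -97/129.
Then b = ((-27) − 24·(-97/129))/7 = -55/43.
At x = 10: ẑ = (-97/129)·(10) + (-55/43)·(1) = -1135/129.

ẑ = -8.80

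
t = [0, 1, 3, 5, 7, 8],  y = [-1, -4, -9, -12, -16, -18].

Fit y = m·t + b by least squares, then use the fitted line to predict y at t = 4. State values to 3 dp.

ŷ = -10.000

From the data, Σt·t = 148, Σt = 24, Σ1 = 6.
Moment sums: Σt·y = -347, Σy = -60.
So XᵀX·[m, b]ᵀ = Xᵀy: [[148, 24]; [24, 6]]·[m, b]ᵀ = [-347, -60]ᵀ.
Determinant 148·6 − 24² = 312.
m = ((-347)·6 − 24·(-60))/312 = -107/52; b = (148·(-60) − 24·(-347))/312 = -23/13.
At t = 4: ŷ = (-107/52)·(4) + (-23/13)·(1) = -10.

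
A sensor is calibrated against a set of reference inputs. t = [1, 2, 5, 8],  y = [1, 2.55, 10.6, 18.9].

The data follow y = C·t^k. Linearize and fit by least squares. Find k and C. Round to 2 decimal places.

With ln yᵢ as the transformed response and ln tᵢ as the regressor:
Σln t = 4.3820, Σ(ln t)² = 7.3948, Σln y = 6.2361, Σln t·ln y = 10.5603.
Equations: 7.3948·k + 4.3820·ln C = 10.5603;  4.3820·k + 4·ln C = 6.2361.
Solving (det = 10.3771): k = 1.43724, ln C = -0.01548, so C = exp(-0.01548) = 0.98464.

k = 1.44, C = 0.98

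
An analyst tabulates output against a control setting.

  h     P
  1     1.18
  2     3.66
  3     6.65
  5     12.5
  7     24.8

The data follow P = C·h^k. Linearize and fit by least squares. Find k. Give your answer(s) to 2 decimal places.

k = 1.52

With ln Pᵢ as the transformed response and ln hᵢ as the regressor:
Σln h = 5.3471, Σ(ln h)² = 8.0643, Σln P = 9.0942, Σln h·ln P = 13.2938.
Normal system: [[8.0643, 5.3471]; [5.3471, 5]]·[k, ln C]ᵀ = [13.2938, 9.0942]ᵀ.
Solving (det = 11.7297): k = 1.52105, ln C = 0.19219.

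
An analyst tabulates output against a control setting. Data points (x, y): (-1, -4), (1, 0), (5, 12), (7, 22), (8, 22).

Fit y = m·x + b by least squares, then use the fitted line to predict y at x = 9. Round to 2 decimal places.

Entries of MᵀM: Σx·x = 140, Σx = 20, Σ1 = 5.
And Σx·y = 394, Σy = 52.
Determinant 140·5 − 20² = 300.
m = (394·5 − 20·52)/300 = 31/10; b = (140·52 − 20·394)/300 = -2.
At x = 9: ŷ = (31/10)·(9) + (-2)·(1) = 259/10.

ŷ = 25.90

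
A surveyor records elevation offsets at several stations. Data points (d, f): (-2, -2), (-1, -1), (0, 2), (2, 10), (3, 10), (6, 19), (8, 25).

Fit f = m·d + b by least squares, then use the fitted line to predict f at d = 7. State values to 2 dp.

f̂ = 22.03

Forming MᵀM = [[118, 16]; [16, 7]] and Mᵀf = [369, 63]ᵀ gives MᵀM·[m, b]ᵀ = Mᵀf.
Δ = 118·7 − 16² = 570.
m = (369·7 − 16·63)/570 = 105/38; b = (118·63 − 16·369)/570 = 51/19.
At d = 7: f̂ = (105/38)·(7) + (51/19)·(1) = 837/38.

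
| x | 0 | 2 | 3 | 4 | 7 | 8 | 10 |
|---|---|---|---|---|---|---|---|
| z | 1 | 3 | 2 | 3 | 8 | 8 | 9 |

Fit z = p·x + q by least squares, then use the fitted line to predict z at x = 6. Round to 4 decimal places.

ẑ = 5.8810

Sums needed: Σx·x = 242, Σx = 34, Σ1 = 7.
For Aᵀz: Σx·z = 234, Σz = 34.
det = 242·7 − 34² = 538.
p = (234·7 − 34·34)/538 = 241/269; q = (242·34 − 34·234)/538 = 136/269.
At x = 6: ẑ = (241/269)·(6) + (136/269)·(1) = 1582/269.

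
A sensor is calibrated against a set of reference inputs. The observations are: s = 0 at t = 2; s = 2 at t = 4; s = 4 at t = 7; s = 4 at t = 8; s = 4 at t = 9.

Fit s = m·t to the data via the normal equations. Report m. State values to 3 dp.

m = 0.486

The normal equations are: 214·m = 104.
(Σt·t = 214, Σt·s = 104.)
Hence m = 104 / 214 ≈ 0.485981.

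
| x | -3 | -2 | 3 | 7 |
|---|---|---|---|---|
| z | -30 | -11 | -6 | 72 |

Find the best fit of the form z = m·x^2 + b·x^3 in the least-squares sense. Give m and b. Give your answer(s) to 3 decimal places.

m = -1.929, b = 0.485

Entries of MᵀM: Σx^2·x^2 = 2579, Σx^2·x^3 = 16775, Σx^3·x^3 = 119171.
For Mᵀz: Σx^2·z = 3160, Σx^3·z = 25432.
Δ = 2579·119171 − 16775² = 25941384.
m = (3160·119171 − 16775·25432)/25941384 = -36580/18963; b = (2579·25432 − 16775·3160)/25941384 = 9196/18963.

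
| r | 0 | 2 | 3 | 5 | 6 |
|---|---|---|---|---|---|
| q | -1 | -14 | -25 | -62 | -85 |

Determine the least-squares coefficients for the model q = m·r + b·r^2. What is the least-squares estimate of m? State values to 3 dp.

Compute the Gram sums: Σr·r = 74, Σr·r^2 = 376, Σr^2·r^2 = 2018.
Right-hand side: Σr·q = -923, Σr^2·q = -4891.
Normal equations: [[74, 376]; [376, 2018]]·[m, b]ᵀ = [-923, -4891]ᵀ.
Δ = 74·2018 − 376² = 7956.
m = ((-923)·2018 − 376·(-4891))/7956 = -1311/442; b = (74·(-4891) − 376·(-923))/7956 = -827/442.

m = -2.966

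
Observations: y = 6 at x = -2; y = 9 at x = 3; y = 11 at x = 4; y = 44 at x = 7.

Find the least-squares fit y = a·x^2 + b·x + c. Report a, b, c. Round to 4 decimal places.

a = 0.9972, b = -0.8205, c = 0.5163

Setting ∂/∂a … = 0 gives: 2754·a + 426·b + 78·c = 2437;  426·a + 78·b + 12·c = 367;  78·a + 12·b + 4·c = 70.
Row-reducing yields a = 2480/2487, b = -4081/4974, c = 428/829.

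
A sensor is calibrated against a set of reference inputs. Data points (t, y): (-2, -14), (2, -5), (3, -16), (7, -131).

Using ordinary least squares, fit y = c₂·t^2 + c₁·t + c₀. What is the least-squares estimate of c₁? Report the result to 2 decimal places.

c₁ = 2.52

Setting ∂/∂c₂ … = 0 gives: 2514·c₂ + 370·c₁ + 66·c₀ = -6639;  370·c₂ + 66·c₁ + 10·c₀ = -947;  66·c₂ + 10·c₁ + 4·c₀ = -166.
Row-reducing yields c₂ = -31/10, c₁ = 207/82, c₀ = 1369/410.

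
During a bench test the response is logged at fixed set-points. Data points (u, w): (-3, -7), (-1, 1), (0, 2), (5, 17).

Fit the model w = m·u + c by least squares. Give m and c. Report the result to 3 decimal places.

From the data, Σu·u = 35, Σu = 1, Σ1 = 4.
Moment sums: Σu·w = 105, Σw = 13.
XᵀX·[m, c]ᵀ = Xᵀw becomes [[35, 1]; [1, 4]]·[m, c]ᵀ = [105, 13]ᵀ.
Determinant 35·4 − 1² = 139.
m = (105·4 − 1·13)/139 = 407/139; c = (35·13 − 1·105)/139 = 350/139.

m = 2.928, c = 2.518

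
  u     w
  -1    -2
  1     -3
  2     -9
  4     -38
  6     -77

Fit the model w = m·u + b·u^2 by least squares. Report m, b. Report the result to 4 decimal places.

m = -1.0550, b = -1.9855

The normal equations are: 58·m + 288·b = -633;  288·m + 1570·b = -3421.
Determinant 58·1570 − 288² = 8116.
m = ((-633)·1570 − 288·(-3421))/8116 = -4281/4058; b = (58·(-3421) − 288·(-633))/8116 = -8057/4058.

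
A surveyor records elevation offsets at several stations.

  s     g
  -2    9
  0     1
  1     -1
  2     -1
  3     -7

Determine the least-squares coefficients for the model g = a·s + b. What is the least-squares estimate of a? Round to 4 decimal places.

a = -2.8919

From the data, Σs·s = 18, Σs = 4, Σ1 = 5.
Right-hand side: Σs·g = -42, Σg = 1.
AᵀA·[a, b]ᵀ = Aᵀg becomes [[18, 4]; [4, 5]]·[a, b]ᵀ = [-42, 1]ᵀ.
Eliminating b: 5·(row 1) − 4·(row 2) gives 74·a = 5·(-42) − 4·1 = -214, so a = -107/37.
Then b = (1 − 4·(-107/37))/5 = 93/37.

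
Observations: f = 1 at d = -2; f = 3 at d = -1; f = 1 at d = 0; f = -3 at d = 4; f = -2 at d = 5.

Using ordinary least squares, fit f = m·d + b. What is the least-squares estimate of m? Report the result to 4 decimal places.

Setting ∂/∂m … = 0 gives: 46·m + 6·b = -27;  6·m + 5·b = 0.
(Σd·d = 46, Σd = 6, Σ1 = 5, Σd·f = -27, Σf = 0.)
Determinant 46·5 − 6² = 194.
m = ((-27)·5 − 6·0)/194 = -135/194; b = (46·0 − 6·(-27))/194 = 81/97.

m = -0.6959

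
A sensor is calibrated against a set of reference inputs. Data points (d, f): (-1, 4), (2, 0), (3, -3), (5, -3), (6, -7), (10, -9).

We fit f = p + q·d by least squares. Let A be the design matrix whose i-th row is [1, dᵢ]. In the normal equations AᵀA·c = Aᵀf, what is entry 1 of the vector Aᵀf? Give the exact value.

-18

Entry 1 ↔ basis 1, so (Aᵀf)_{1} = Σᵢ fᵢ = (1)·(4) + (1)·(0) + (1)·(-3) + (1)·(-3) + (1)·(-7) + (1)·(-9) = -18.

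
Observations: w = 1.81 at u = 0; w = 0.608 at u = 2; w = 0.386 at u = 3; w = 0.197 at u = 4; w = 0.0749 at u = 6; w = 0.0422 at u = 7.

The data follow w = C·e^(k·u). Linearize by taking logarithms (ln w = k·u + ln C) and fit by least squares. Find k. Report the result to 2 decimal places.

k = -0.54

With ln wᵢ as the transformed response and uᵢ as the regressor:
Σu = 22.0000, Σ(u)² = 114.0000, Σln w = -8.2377, Σu·ln w = -48.0561.
Equations: 114.0000·k + 22.0000·ln C = -48.0561;  22.0000·k + 6·ln C = -8.2377.
Solving (det = 200.0000): k = -0.53554, ln C = 0.59070.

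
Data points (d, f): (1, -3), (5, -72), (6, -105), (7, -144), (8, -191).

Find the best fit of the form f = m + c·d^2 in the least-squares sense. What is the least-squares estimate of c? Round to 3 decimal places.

c = -2.981

AᵀA·[m, c]ᵀ = Aᵀf reads: 5·m + 175·c = -515;  175·m + 8419·c = -24863.
(Σ1 = 5, Σd^2 = 175, Σd^2·d^2 = 8419, Σf = -515, Σd^2·f = -24863.)
Eliminating c: 8419·(row 1) − 175·(row 2) gives 11470·m = 8419·(-515) − 175·(-24863) = 15240, so m = 1524/1147.
Then c = ((-24863) − 175·(1524/1147))/8419 = -3419/1147.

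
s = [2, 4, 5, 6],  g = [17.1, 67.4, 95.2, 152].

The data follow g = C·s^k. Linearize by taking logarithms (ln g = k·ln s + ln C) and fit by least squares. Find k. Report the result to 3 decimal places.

Taking logs, ln g = k·ln s + ln C, so regress ln g on ln s.
Σln s = 5.4806, Σ(ln s)² = 8.2030, Σln g = 16.6296, Σln s·ln g = 24.1392.
Normal system: [[8.2030, 5.4806]; [5.4806, 4]]·[k, ln C]ᵀ = [24.1392, 16.6296]ᵀ.
Solving (det = 2.7744): k = 1.95220, ln C = 1.48257.

k = 1.952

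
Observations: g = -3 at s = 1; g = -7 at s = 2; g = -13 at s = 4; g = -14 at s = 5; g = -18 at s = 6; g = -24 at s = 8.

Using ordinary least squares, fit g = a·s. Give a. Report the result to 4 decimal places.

Setting ∂/∂a … = 0 gives: 146·a = -439.
(Σs·s = 146, Σs·g = -439.)
a = (-439)/146 = -3.00685.

a = -3.0068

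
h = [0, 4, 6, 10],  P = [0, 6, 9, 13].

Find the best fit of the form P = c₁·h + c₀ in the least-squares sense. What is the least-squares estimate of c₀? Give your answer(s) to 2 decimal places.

c₀ = 0.46

Entries of MᵀM: Σh·h = 152, Σh = 20, Σ1 = 4.
For MᵀP: Σh·P = 208, ΣP = 28.
Normal equations: [[152, 20]; [20, 4]]·[c₁, c₀]ᵀ = [208, 28]ᵀ.
Δ = 152·4 − 20² = 208.
c₁ = (208·4 − 20·28)/208 = 17/13; c₀ = (152·28 − 20·208)/208 = 6/13.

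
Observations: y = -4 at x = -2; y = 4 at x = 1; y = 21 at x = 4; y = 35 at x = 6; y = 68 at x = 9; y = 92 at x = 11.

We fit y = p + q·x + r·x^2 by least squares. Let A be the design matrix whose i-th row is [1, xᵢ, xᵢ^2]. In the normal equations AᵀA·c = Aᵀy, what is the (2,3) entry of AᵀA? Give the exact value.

Row 2 ↔ basis x, column 3 ↔ basis x^2, so (AᵀA)_{2,3} = Σᵢ (x)·(x^2) = (-2)·(4) + (1)·(1) + (4)·(16) + (6)·(36) + (9)·(81) + (11)·(121) = 2333.

2333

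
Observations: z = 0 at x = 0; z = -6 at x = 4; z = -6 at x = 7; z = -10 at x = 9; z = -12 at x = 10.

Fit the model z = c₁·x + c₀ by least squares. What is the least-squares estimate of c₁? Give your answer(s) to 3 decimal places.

Forming AᵀA = [[246, 30]; [30, 5]] and Aᵀz = [-276, -34]ᵀ gives AᵀA·[c₁, c₀]ᵀ = Aᵀz.
det = 246·5 − 30² = 330.
c₁ = ((-276)·5 − 30·(-34))/330 = -12/11; c₀ = (246·(-34) − 30·(-276))/330 = -14/55.

c₁ = -1.091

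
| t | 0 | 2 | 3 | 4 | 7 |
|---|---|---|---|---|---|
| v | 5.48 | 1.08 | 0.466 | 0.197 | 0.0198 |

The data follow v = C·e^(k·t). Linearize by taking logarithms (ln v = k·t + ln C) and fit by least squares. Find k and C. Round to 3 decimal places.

k = -0.805, C = 5.318

Taking logs, ln v = k·t + ln C, so regress ln v on t.
XᵀX = [[78.0000, 16.0000]; [16.0000, 5]], rhs = [-36.0895, -4.5321]ᵀ  (here Σt = 16.0000, Σ(t)² = 78.0000, Σln v = -4.5321, Σt·ln v = -36.0895).
Slope k = (n·Σt·ln v − Σt·Σln v)/(n·Σ(t)² − (Σt)²) = (5·-36.0895 − 16.0000·-4.5321)/134.0000 = -0.80547; ln C = (Σln v − k·Σt)/n = 1.67109, so C = exp(1.67109) = 5.31796.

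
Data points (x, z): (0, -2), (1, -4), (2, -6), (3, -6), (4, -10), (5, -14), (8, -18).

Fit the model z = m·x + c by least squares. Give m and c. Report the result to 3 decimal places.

m = -2.092, c = -1.697

The normal system AᵀA·[m, c]ᵀ = Aᵀz is [[119, 23]; [23, 7]]·[m, c]ᵀ = [-288, -60]ᵀ.
Determinant 119·7 − 23² = 304.
m = ((-288)·7 − 23·(-60))/304 = -159/76; c = (119·(-60) − 23·(-288))/304 = -129/76.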